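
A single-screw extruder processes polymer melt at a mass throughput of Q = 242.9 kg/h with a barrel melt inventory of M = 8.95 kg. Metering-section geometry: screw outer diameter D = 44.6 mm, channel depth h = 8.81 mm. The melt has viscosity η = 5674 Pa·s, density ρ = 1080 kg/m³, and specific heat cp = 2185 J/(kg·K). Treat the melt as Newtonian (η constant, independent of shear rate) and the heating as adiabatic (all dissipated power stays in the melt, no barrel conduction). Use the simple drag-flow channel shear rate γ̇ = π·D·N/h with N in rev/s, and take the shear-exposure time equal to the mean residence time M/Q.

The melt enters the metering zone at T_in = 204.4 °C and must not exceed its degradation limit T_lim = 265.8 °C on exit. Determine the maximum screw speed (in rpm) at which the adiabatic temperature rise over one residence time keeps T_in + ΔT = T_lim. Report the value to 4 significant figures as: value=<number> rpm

value=52.34 rpm

Convert throughput: Q = 242.9 kg/h = 242.9/3600 = 0.0674722 kg/s
Mean residence time: t_res = M/Q_s = 8.95 kg / 0.0674722 kg/s = 132.647 s
D = 44.6 mm = 0.0446 m;  h = 8.81 mm = 0.00881 m
Allowable rise: ΔT_a = T_lim − T_in = 265.8 − 204.4 = 61.4 K
γ̇_max² = ΔT_a·ρ·cp / (η·t_res) = [61.4 × 1080 × 2185] / [5674 × 132.647] = 192.511 s⁻²
Take the square root: γ̇_max = √(192.511) = 13.8748 s⁻¹
N_max = γ̇_max h / (πD) = 13.8748·0.00881/(π·0.0446) = 0.872407 rev/s → ×60 = 52.3444 rpm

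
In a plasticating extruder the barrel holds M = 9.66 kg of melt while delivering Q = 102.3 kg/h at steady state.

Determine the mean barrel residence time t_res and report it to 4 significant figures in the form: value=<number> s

value=339.9 s

Convert throughput: Q = 102.3 kg/h = 102.3/3600 = 0.0284167 kg/s
t_res = M / Q_s = 9.66 / 0.0284167 = 339.941 s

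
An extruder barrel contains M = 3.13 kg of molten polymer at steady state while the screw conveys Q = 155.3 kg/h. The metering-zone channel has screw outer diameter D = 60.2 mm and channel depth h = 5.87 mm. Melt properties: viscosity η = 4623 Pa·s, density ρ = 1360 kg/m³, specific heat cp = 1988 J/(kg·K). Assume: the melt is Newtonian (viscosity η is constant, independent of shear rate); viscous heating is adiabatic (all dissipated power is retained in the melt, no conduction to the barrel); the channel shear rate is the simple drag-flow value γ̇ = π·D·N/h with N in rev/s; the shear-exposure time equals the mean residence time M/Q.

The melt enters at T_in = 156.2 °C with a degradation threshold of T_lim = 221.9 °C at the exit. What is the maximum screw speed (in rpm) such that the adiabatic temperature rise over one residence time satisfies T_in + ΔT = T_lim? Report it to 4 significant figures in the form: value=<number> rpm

value=42.86 rpm

Throughput in SI: Q_s = 155.3 kg/h ÷ 3600 s/h = 0.0431389 kg/s
t_res = M / Q_s = 3.13 / 0.0431389 = 72.5563 s
Geometry in SI: D = 60.2 mm → 0.0602 m, h = 5.87 mm → 0.00587 m
Allowable rise: ΔT_a = T_lim − T_in = 221.9 − 156.2 = 65.7 K
γ̇_max² = ΔT_a·ρ·cp / (η·t_res) = [65.7 × 1360 × 1988] / [4623 × 72.5563] = 529.568 s⁻²
γ̇_max = √529.568 = 23.0123 s⁻¹
N_max = γ̇_max·h / (π·D) = 23.0123 · 0.00587 / (π · 0.0602) = 0.714254 rev/s = 42.8552 rpm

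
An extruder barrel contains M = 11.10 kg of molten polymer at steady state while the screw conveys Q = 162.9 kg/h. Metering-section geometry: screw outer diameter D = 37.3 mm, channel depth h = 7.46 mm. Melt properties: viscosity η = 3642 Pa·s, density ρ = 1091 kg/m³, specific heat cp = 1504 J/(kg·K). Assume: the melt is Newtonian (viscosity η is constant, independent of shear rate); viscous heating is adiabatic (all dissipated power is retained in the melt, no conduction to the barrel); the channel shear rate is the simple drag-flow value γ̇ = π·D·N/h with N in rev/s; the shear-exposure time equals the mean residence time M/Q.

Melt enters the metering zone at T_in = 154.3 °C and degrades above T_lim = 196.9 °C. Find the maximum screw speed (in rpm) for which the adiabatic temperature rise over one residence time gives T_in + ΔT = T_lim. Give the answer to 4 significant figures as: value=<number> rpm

Q_s = Q / 3600 = 162.9 / 3600 = 0.04525 kg/s
t_res = M / Q_s = 11.10 ÷ 0.04525 = 245.304 s
Convert to metres: D = 0.0373 m, h = 0.00746 m
Allowable rise: ΔT_a = T_lim − T_in = 196.9 − 154.3 = 42.6 K
γ̇_max² = ΔT_a·ρ·cp/(η·t_res) = 42.6·1091·1504/(3642·245.304) = 78.2416 s⁻²
γ̇_max = sqrt(78.2416) = 8.84543 s⁻¹
Solve γ̇ = πDN/h for N: N_max = γ̇_max·h/(π·D) = 8.84543 × 0.00746 / (π × 0.0373) = 0.563118 rev/s = 33.7871 rpm

value=33.79 rpm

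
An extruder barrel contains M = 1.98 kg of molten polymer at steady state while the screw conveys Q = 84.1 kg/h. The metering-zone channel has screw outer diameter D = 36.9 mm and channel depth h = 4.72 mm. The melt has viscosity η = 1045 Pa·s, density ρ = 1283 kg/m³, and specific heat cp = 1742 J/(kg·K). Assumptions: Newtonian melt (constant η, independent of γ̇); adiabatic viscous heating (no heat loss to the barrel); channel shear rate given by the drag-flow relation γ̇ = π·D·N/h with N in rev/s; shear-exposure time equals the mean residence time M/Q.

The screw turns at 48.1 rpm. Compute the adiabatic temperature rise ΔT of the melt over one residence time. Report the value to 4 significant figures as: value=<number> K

Convert throughput: Q = 84.1 kg/h = 84.1/3600 = 0.0233611 kg/s
t_res = M / Q_s = 1.98 / 0.0233611 = 84.7562 s
D = 36.9 mm = 0.0369 m;  h = 4.72 mm = 0.00472 m;  N = 48.1 rpm / 60 = 0.801667 rev/s
Shear rate: γ̇ = πDN/h = π·0.0369·0.801667/0.00472 = 19.6892 s⁻¹
Adiabatic rise: ΔT = η γ̇² t_res / (ρ cp) = 1045·(19.6892)²·84.7562 / (1283·1742) = 15.3628 K

value=15.36 K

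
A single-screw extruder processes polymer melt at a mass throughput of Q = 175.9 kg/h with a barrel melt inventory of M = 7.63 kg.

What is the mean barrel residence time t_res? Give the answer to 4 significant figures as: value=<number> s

value=156.2 s

Convert throughput: Q = 175.9 kg/h = 175.9/3600 = 0.0488611 kg/s
t_res = M / Q_s = 7.63 / 0.0488611 = 156.157 s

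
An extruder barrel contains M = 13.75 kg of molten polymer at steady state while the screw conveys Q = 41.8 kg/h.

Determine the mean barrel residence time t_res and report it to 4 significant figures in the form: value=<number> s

Convert throughput: Q = 41.8 kg/h = 41.8/3600 = 0.0116111 kg/s
Mean residence time: t_res = M/Q_s = 13.75 kg / 0.0116111 kg/s = 1184.21 s

value=1184. s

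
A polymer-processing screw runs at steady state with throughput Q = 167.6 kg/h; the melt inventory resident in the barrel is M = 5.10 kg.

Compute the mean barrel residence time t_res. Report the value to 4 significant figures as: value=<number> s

Q_s = Q / 3600 = 167.6 / 3600 = 0.0465556 kg/s
t_res = M / Q_s = 5.10 / 0.0465556 = 109.547 s

value=109.5 s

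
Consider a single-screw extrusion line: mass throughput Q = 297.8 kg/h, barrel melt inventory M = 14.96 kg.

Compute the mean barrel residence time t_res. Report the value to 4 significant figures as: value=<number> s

value=180.8 s

Q_s = Q / 3600 = 297.8 / 3600 = 0.0827222 kg/s
t_res = M / Q_s = 14.96 / 0.0827222 = 180.846 s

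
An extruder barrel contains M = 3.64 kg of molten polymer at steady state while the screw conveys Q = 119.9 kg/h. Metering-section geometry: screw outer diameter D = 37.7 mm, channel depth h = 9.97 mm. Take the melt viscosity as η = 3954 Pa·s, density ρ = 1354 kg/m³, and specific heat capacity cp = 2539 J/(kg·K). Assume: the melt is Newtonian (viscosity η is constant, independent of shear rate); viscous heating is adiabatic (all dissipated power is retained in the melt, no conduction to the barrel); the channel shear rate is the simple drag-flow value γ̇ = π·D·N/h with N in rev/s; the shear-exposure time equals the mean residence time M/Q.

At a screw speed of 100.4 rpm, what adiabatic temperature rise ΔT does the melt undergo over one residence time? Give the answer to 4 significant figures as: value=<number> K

Q_s = Q / 3600 = 119.9 / 3600 = 0.0333056 kg/s
t_res = M / Q_s = 3.64 ÷ 0.0333056 = 109.291 s
Geometry in metres: D = 37.7 mm → 0.0377 m, h = 9.97 mm → 0.00997 m; screw speed N = 100.4 rpm = 1.67333 rev/s
γ̇ = π D N / h = (π)(0.0377)(1.67333) / 0.00997 = 19.8783 s⁻¹
Adiabatic rise: ΔT = η γ̇² t_res / (ρ cp) = 3954·(19.8783)²·109.291 / (1354·2539) = 49.6703 K

value=49.67 K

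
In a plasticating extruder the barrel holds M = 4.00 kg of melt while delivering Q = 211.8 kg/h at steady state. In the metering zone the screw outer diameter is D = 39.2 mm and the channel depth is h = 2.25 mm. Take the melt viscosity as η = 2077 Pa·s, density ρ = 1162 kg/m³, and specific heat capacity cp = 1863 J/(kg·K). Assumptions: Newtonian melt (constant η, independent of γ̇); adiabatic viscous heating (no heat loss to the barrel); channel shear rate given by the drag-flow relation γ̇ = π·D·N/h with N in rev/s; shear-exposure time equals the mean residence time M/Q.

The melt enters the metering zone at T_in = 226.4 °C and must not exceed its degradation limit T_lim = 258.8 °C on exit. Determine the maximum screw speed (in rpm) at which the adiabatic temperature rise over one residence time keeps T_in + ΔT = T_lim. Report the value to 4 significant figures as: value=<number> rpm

value=24.43 rpm

Throughput in SI: Q_s = 211.8 kg/h ÷ 3600 s/h = 0.0588333 kg/s
t_res = M / Q_s = 4.00 ÷ 0.0588333 = 67.9887 s
Geometry in SI: D = 39.2 mm → 0.0392 m, h = 2.25 mm → 0.00225 m
Allowable rise: ΔT_a = T_lim − T_in = 258.8 − 226.4 = 32.4 K
γ̇_max² = ΔT_a·ρ·cp / (η·t_res) = [32.4 × 1162 × 1863] / [2077 × 67.9887] = 496.696 s⁻²
γ̇_max = √496.696 = 22.2867 s⁻¹
N_max = γ̇_max h / (πD) = 22.2867·0.00225/(π·0.0392) = 0.407185 rev/s → ×60 = 24.4311 rpm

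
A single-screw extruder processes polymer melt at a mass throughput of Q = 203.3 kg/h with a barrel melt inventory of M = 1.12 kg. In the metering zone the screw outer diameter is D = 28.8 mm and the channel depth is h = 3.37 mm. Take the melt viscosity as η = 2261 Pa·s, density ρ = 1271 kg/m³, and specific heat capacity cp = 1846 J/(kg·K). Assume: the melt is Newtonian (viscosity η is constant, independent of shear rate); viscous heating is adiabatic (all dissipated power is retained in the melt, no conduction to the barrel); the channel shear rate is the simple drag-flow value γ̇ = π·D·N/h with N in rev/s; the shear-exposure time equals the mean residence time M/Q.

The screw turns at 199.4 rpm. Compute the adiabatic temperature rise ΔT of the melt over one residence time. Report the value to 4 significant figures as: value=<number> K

Q_s = Q / 3600 = 203.3 / 3600 = 0.0564722 kg/s
Mean residence time: t_res = M/Q_s = 1.12 kg / 0.0564722 kg/s = 19.8328 s
D = 28.8 mm = 0.0288 m;  h = 3.37 mm = 0.00337 m;  N = 199.4 rpm / 60 = 3.32333 rev/s
Shear rate: γ̇ = πDN/h = π·0.0288·3.32333/0.00337 = 89.225 s⁻¹
ΔT = η·γ̇²·t_res / (ρ·cp) = 2261 · (89.225)² · 19.8328 / (1271 · 1846) = 152.153 K

value=152.2 K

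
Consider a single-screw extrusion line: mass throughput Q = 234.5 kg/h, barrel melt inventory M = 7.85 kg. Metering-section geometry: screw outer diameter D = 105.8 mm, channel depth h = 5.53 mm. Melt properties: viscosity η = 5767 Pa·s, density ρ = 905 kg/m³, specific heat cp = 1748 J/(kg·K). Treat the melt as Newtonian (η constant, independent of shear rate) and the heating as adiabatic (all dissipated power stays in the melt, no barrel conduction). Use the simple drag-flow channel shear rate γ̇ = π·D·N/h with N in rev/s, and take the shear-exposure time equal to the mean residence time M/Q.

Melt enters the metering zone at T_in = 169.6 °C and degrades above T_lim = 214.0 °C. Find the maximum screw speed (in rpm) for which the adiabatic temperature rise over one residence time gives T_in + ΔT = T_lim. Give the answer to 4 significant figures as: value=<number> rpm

value=10.04 rpm

Convert throughput: Q = 234.5 kg/h = 234.5/3600 = 0.0651389 kg/s
t_res = M / Q_s = 7.85 ÷ 0.0651389 = 120.512 s
D = 105.8 mm = 0.1058 m;  h = 5.53 mm = 0.00553 m
ΔT_a = T_lim − T_in = 214.0 − 169.6 = 44.4 K
γ̇_max² = ΔT_a·ρ·cp/(η·t_res) = 44.4·905·1748/(5767·120.512) = 101.063 s⁻²
γ̇_max = √101.063 = 10.053 s⁻¹
Solve γ̇ = πDN/h for N: N_max = γ̇_max·h/(π·D) = 10.053 × 0.00553 / (π × 0.1058) = 0.167258 rev/s = 10.0355 rpm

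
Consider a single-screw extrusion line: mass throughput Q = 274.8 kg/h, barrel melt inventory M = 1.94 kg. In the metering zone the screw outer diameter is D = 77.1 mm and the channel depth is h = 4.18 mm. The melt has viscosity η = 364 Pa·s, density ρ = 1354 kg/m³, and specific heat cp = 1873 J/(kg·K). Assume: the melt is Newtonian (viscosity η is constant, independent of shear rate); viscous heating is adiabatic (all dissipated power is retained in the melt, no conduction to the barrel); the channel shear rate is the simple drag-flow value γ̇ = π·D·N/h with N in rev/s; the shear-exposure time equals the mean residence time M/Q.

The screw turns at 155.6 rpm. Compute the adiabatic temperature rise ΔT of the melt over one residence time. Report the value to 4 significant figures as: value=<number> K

Throughput in SI: Q_s = 274.8 kg/h ÷ 3600 s/h = 0.0763333 kg/s
t_res = M / Q_s = 1.94 / 0.0763333 = 25.4148 s
Geometry in metres: D = 77.1 mm → 0.0771 m, h = 4.18 mm → 0.00418 m; screw speed N = 155.6 rpm = 2.59333 rev/s
Shear rate: γ̇ = πDN/h = π·0.0771·2.59333/0.00418 = 150.275 s⁻¹
ΔT = η·γ̇²·t_res/(ρ·cp) = [364 × 150.275² × 25.4148] / [1354 × 1873] = 82.3768 K

value=82.38 K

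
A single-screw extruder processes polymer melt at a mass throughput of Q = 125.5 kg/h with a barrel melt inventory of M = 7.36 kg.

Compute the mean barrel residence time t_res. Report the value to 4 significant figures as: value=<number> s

Throughput in SI: Q_s = 125.5 kg/h ÷ 3600 s/h = 0.0348611 kg/s
Mean residence time: t_res = M/Q_s = 7.36 kg / 0.0348611 kg/s = 211.124 s

value=211.1 s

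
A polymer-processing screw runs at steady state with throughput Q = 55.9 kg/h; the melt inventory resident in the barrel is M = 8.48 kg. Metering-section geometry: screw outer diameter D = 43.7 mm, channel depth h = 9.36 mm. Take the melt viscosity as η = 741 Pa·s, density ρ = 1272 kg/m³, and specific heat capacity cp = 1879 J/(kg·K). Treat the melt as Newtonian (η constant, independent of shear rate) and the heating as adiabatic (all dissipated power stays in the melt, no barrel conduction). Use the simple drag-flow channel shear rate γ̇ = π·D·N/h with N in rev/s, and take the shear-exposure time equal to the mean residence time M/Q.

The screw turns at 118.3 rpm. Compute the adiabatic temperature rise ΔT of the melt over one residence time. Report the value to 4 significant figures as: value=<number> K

Convert throughput: Q = 55.9 kg/h = 55.9/3600 = 0.0155278 kg/s
t_res = M / Q_s = 8.48 / 0.0155278 = 546.118 s
Convert to SI: D = 0.0437 m, h = 0.00936 m, N = 118.3/60 = 1.97167 rev/s
γ̇ = π·D·N / h = π · 0.0437 · 1.97167 / 0.00936 = 28.9194 s⁻¹
ΔT = η·γ̇²·t_res / (ρ·cp) = 741 · (28.9194)² · 546.118 / (1272 · 1879) = 141.602 K

value=141.6 K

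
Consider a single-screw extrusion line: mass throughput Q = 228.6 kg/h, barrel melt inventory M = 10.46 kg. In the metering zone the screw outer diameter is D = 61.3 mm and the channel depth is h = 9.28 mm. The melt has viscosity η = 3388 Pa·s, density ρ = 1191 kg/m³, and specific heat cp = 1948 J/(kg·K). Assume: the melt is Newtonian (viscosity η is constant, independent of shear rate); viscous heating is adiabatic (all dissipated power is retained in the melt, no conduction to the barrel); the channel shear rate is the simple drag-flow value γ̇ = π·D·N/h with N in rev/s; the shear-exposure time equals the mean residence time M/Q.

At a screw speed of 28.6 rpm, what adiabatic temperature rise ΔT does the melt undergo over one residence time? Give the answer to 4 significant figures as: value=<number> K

Q_s = Q / 3600 = 228.6 / 3600 = 0.0635 kg/s
t_res = M / Q_s = 10.46 ÷ 0.0635 = 164.724 s
Convert to SI: D = 0.0613 m, h = 0.00928 m, N = 28.6/60 = 0.476667 rev/s
γ̇ = π·D·N / h = π · 0.0613 · 0.476667 / 0.00928 = 9.89184 s⁻¹
ΔT = η·γ̇²·t_res/(ρ·cp) = [3388 × 9.89184² × 164.724] / [1191 × 1948] = 23.5372 K

value=23.54 K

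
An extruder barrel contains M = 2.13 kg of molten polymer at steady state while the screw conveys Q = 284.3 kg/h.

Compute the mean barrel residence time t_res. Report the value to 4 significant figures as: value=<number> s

value=26.97 s

Q_s = Q / 3600 = 284.3 / 3600 = 0.0789722 kg/s
t_res = M / Q_s = 2.13 / 0.0789722 = 26.9715 s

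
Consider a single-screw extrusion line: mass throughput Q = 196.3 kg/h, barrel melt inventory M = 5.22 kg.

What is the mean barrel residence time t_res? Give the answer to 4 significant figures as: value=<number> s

Throughput in SI: Q_s = 196.3 kg/h ÷ 3600 s/h = 0.0545278 kg/s
Mean residence time: t_res = M/Q_s = 5.22 kg / 0.0545278 kg/s = 95.731 s

value=95.73 s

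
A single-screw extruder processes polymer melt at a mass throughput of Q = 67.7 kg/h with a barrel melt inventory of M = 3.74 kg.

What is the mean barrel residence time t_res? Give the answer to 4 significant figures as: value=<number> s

Q_s = Q / 3600 = 67.7 / 3600 = 0.0188056 kg/s
Mean residence time: t_res = M/Q_s = 3.74 kg / 0.0188056 kg/s = 198.877 s

value=198.9 s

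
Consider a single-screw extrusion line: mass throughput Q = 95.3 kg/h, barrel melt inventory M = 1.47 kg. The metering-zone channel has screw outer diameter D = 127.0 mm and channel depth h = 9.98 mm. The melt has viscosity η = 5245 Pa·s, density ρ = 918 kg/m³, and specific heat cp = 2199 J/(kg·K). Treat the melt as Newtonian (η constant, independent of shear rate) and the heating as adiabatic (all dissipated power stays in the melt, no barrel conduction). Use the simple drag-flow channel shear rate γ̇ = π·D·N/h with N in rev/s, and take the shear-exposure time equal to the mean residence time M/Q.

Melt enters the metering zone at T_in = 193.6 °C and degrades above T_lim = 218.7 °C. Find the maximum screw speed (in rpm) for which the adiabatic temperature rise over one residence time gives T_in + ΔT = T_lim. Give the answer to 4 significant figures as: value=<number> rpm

value=19.80 rpm

Throughput in SI: Q_s = 95.3 kg/h ÷ 3600 s/h = 0.0264722 kg/s
Mean residence time: t_res = M/Q_s = 1.47 kg / 0.0264722 kg/s = 55.5299 s
Convert to metres: D = 0.127 m, h = 0.00998 m
ΔT_a = T_lim − T_in = 218.7 °C − 193.6 °C = 25.1 K
γ̇_max² = ΔT_a·ρ·cp/(η·t_res) = 25.1·918·2199/(5245·55.5299) = 173.968 s⁻²
γ̇_max = √173.968 = 13.1897 s⁻¹
N_max = γ̇_max h / (πD) = 13.1897·0.00998/(π·0.127) = 0.329922 rev/s → ×60 = 19.7953 rpm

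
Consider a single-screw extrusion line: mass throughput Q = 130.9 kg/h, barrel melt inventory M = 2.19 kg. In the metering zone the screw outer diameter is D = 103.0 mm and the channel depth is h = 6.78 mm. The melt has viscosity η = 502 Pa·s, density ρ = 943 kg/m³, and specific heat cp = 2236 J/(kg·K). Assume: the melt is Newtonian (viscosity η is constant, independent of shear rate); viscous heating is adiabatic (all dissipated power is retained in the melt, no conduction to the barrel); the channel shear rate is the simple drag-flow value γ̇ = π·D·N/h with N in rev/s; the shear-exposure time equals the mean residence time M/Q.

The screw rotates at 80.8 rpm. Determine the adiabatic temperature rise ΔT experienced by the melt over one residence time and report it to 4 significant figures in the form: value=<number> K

Throughput in SI: Q_s = 130.9 kg/h ÷ 3600 s/h = 0.0363611 kg/s
Mean residence time: t_res = M/Q_s = 2.19 kg / 0.0363611 kg/s = 60.2292 s
Convert to SI: D = 0.103 m, h = 0.00678 m, N = 80.8/60 = 1.34667 rev/s
γ̇ = π·D·N / h = π · 0.103 · 1.34667 / 0.00678 = 64.2714 s⁻¹
ΔT = η·γ̇²·t_res/(ρ·cp) = [502 × 64.2714² × 60.2292] / [943 × 2236] = 59.2328 K

value=59.23 K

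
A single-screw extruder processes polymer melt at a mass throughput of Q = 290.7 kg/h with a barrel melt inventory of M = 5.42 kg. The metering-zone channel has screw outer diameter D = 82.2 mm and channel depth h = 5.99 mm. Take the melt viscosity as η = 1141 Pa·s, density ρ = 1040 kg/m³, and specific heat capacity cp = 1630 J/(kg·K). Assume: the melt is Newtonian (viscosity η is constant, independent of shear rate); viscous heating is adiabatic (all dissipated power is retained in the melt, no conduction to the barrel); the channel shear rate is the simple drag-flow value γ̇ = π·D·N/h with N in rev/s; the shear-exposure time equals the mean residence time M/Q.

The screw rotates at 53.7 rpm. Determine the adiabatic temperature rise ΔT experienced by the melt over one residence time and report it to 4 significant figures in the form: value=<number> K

value=67.26 K

Convert throughput: Q = 290.7 kg/h = 290.7/3600 = 0.08075 kg/s
t_res = M / Q_s = 5.42 ÷ 0.08075 = 67.1207 s
D = 82.2 mm = 0.0822 m;  h = 5.99 mm = 0.00599 m;  N = 53.7 rpm / 60 = 0.895 rev/s
γ̇ = π D N / h = (π)(0.0822)(0.895) / 0.00599 = 38.5849 s⁻¹
ΔT = η·γ̇²·t_res / (ρ·cp) = 1141 · (38.5849)² · 67.1207 / (1040 · 1630) = 67.2601 K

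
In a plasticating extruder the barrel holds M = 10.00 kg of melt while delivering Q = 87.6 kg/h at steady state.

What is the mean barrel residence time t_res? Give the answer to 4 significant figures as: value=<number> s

Throughput in SI: Q_s = 87.6 kg/h ÷ 3600 s/h = 0.0243333 kg/s
t_res = M / Q_s = 10.00 ÷ 0.0243333 = 410.959 s

value=411.0 s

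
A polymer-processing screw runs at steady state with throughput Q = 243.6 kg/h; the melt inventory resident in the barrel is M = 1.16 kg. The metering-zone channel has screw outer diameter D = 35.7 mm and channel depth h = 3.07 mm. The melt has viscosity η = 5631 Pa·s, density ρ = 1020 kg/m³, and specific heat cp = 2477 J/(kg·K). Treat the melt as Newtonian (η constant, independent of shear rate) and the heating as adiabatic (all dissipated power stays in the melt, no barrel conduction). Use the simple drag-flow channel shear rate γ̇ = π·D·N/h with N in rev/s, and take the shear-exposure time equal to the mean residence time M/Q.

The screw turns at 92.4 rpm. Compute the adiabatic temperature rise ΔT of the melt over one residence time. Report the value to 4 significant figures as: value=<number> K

Throughput in SI: Q_s = 243.6 kg/h ÷ 3600 s/h = 0.0676667 kg/s
t_res = M / Q_s = 1.16 / 0.0676667 = 17.1429 s
D = 35.7 mm = 0.0357 m;  h = 3.07 mm = 0.00307 m;  N = 92.4 rpm / 60 = 1.54 rev/s
Shear rate: γ̇ = πDN/h = π·0.0357·1.54/0.00307 = 56.2601 s⁻¹
ΔT = η·γ̇²·t_res/(ρ·cp) = [5631 × 56.2601² × 17.1429] / [1020 × 2477] = 120.933 K

value=120.9 K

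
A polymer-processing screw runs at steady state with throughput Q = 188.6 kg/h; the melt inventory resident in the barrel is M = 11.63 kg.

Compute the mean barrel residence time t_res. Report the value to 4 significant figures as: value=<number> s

value=222.0 s

Convert throughput: Q = 188.6 kg/h = 188.6/3600 = 0.0523889 kg/s
t_res = M / Q_s = 11.63 / 0.0523889 = 221.994 s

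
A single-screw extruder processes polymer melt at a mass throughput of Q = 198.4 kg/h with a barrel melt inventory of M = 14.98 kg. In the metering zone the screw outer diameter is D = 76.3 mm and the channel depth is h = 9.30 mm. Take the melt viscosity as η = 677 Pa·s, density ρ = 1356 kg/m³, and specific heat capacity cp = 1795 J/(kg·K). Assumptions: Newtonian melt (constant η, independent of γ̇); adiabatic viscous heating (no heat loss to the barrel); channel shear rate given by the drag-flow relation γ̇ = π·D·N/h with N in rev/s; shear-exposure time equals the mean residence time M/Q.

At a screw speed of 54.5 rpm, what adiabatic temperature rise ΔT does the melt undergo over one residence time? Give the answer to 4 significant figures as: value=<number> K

value=41.44 K

Q_s = Q / 3600 = 198.4 / 3600 = 0.0551111 kg/s
t_res = M / Q_s = 14.98 / 0.0551111 = 271.815 s
Convert to SI: D = 0.0763 m, h = 0.0093 m, N = 54.5/60 = 0.908333 rev/s
γ̇ = π·D·N / h = π · 0.0763 · 0.908333 / 0.0093 = 23.4119 s⁻¹
ΔT = η·γ̇²·t_res/(ρ·cp) = [677 × 23.4119² × 271.815] / [1356 × 1795] = 41.4391 K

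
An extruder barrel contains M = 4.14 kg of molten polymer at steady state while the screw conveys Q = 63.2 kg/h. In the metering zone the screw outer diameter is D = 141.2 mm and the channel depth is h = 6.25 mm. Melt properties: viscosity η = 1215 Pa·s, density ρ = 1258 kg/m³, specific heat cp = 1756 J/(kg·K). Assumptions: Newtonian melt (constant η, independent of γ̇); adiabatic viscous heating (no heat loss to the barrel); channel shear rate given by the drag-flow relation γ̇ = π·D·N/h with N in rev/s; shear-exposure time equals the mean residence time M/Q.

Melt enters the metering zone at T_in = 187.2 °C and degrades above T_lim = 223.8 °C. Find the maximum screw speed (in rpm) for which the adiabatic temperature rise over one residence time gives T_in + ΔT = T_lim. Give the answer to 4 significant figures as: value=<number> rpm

value=14.20 rpm

Convert throughput: Q = 63.2 kg/h = 63.2/3600 = 0.0175556 kg/s
Mean residence time: t_res = M/Q_s = 4.14 kg / 0.0175556 kg/s = 235.823 s
Geometry in SI: D = 141.2 mm → 0.1412 m, h = 6.25 mm → 0.00625 m
Allowable rise: ΔT_a = T_lim − T_in = 223.8 − 187.2 = 36.6 K
Invert ΔT = ηγ̇²t_res/(ρcp) for γ̇: γ̇_max² = ΔT_a ρ cp / (η t_res) = 36.6·1258·1756 / (1215·235.823) = 282.179 s⁻²
Take the square root: γ̇_max = √(282.179) = 16.7982 s⁻¹
N_max = γ̇_max h / (πD) = 16.7982·0.00625/(π·0.1412) = 0.236678 rev/s → ×60 = 14.2007 rpm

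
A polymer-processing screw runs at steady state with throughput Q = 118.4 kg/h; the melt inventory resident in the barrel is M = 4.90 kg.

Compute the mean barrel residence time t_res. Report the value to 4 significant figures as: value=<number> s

value=149.0 s

Q_s = Q / 3600 = 118.4 / 3600 = 0.0328889 kg/s
Mean residence time: t_res = M/Q_s = 4.90 kg / 0.0328889 kg/s = 148.986 s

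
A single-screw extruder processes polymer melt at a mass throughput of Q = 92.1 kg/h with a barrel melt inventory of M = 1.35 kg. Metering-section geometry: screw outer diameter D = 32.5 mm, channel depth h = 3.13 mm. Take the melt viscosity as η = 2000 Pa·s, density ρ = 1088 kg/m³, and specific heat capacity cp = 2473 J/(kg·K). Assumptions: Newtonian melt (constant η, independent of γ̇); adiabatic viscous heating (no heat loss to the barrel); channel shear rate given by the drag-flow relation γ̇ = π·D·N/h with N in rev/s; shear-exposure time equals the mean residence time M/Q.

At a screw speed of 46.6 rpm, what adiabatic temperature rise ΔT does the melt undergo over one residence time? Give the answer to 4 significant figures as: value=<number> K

value=25.18 K

Q_s = Q / 3600 = 92.1 / 3600 = 0.0255833 kg/s
t_res = M / Q_s = 1.35 / 0.0255833 = 52.7687 s
Geometry in metres: D = 32.5 mm → 0.0325 m, h = 3.13 mm → 0.00313 m; screw speed N = 46.6 rpm = 0.776667 rev/s
γ̇ = π D N / h = (π)(0.0325)(0.776667) / 0.00313 = 25.3352 s⁻¹
ΔT = η·γ̇²·t_res/(ρ·cp) = [2000 × 25.3352² × 52.7687] / [1088 × 2473] = 25.1768 K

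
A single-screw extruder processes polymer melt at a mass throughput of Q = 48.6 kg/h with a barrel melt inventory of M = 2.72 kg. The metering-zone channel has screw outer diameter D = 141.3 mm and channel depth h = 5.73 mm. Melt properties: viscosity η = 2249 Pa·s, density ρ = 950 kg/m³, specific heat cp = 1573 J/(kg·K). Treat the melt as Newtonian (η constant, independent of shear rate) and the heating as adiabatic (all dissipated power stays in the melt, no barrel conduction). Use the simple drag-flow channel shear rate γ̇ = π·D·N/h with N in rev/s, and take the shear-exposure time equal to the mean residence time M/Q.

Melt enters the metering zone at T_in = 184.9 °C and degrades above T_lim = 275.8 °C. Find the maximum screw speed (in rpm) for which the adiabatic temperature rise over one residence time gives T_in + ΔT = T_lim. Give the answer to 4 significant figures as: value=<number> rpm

value=13.41 rpm

Throughput in SI: Q_s = 48.6 kg/h ÷ 3600 s/h = 0.0135 kg/s
t_res = M / Q_s = 2.72 / 0.0135 = 201.481 s
D = 141.3 mm = 0.1413 m;  h = 5.73 mm = 0.00573 m
ΔT_a = T_lim − T_in = 275.8 − 184.9 = 90.9 K
γ̇_max² = ΔT_a·ρ·cp/(η·t_res) = 90.9·950·1573/(2249·201.481) = 299.772 s⁻²
γ̇_max = sqrt(299.772) = 17.3139 s⁻¹
N_max = γ̇_max·h / (π·D) = 17.3139 · 0.00573 / (π · 0.1413) = 0.22349 rev/s = 13.4094 rpm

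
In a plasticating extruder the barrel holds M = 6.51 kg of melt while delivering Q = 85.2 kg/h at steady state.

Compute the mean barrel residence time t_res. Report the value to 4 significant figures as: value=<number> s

value=275.1 s

Convert throughput: Q = 85.2 kg/h = 85.2/3600 = 0.0236667 kg/s
Mean residence time: t_res = M/Q_s = 6.51 kg / 0.0236667 kg/s = 275.07 s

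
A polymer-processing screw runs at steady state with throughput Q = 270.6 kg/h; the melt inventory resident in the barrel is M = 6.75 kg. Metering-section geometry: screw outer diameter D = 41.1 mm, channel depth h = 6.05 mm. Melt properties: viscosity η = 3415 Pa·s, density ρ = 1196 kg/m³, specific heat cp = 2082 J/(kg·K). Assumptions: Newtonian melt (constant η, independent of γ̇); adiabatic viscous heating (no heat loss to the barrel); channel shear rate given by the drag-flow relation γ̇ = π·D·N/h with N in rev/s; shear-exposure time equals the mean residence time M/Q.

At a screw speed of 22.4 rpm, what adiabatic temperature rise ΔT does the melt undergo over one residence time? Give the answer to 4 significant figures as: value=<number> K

value=7.819 K

Throughput in SI: Q_s = 270.6 kg/h ÷ 3600 s/h = 0.0751667 kg/s
Mean residence time: t_res = M/Q_s = 6.75 kg / 0.0751667 kg/s = 89.8004 s
D = 41.1 mm = 0.0411 m;  h = 6.05 mm = 0.00605 m;  N = 22.4 rpm / 60 = 0.373333 rev/s
Shear rate: γ̇ = πDN/h = π·0.0411·0.373333/0.00605 = 7.9677 s⁻¹
ΔT = η·γ̇²·t_res/(ρ·cp) = [3415 × 7.9677² × 89.8004] / [1196 × 2082] = 7.8185 K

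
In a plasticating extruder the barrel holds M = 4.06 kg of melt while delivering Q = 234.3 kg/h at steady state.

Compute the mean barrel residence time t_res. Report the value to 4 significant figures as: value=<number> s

value=62.38 s

Throughput in SI: Q_s = 234.3 kg/h ÷ 3600 s/h = 0.0650833 kg/s
t_res = M / Q_s = 4.06 / 0.0650833 = 62.3816 s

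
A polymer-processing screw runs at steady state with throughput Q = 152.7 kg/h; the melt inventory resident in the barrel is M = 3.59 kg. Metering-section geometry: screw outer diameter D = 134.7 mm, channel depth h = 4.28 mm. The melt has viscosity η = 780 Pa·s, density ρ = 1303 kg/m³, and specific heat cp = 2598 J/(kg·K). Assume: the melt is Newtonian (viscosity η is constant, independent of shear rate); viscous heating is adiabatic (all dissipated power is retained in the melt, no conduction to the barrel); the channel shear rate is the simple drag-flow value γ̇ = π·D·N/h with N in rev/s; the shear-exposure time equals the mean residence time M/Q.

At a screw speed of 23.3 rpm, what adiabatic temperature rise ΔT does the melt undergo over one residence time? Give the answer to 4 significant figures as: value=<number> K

value=28.75 K

Convert throughput: Q = 152.7 kg/h = 152.7/3600 = 0.0424167 kg/s
Mean residence time: t_res = M/Q_s = 3.59 kg / 0.0424167 kg/s = 84.6365 s
Geometry in metres: D = 134.7 mm → 0.1347 m, h = 4.28 mm → 0.00428 m; screw speed N = 23.3 rpm = 0.388333 rev/s
γ̇ = π·D·N / h = π · 0.1347 · 0.388333 / 0.00428 = 38.3953 s⁻¹
Adiabatic rise: ΔT = η γ̇² t_res / (ρ cp) = 780·(38.3953)²·84.6365 / (1303·2598) = 28.7492 K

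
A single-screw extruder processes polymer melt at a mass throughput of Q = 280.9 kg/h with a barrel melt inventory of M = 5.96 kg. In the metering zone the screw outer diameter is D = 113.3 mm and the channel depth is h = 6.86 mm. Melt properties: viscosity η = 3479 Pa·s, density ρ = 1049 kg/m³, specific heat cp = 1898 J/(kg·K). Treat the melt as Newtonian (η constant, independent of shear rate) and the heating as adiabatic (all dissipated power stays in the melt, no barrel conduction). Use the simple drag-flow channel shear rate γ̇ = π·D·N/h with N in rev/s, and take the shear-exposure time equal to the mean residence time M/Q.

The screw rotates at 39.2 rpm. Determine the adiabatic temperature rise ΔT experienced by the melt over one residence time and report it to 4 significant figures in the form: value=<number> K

Q_s = Q / 3600 = 280.9 / 3600 = 0.0780278 kg/s
t_res = M / Q_s = 5.96 ÷ 0.0780278 = 76.3831 s
Geometry in metres: D = 113.3 mm → 0.1133 m, h = 6.86 mm → 0.00686 m; screw speed N = 39.2 rpm = 0.653333 rev/s
Shear rate: γ̇ = πDN/h = π·0.1133·0.653333/0.00686 = 33.8993 s⁻¹
Adiabatic rise: ΔT = η γ̇² t_res / (ρ cp) = 3479·(33.8993)²·76.3831 / (1049·1898) = 153.377 K

value=153.4 K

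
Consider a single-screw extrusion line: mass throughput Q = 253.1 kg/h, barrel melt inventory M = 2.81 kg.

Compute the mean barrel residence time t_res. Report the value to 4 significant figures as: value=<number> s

Q_s = Q / 3600 = 253.1 / 3600 = 0.0703056 kg/s
t_res = M / Q_s = 2.81 / 0.0703056 = 39.9684 s

value=39.97 s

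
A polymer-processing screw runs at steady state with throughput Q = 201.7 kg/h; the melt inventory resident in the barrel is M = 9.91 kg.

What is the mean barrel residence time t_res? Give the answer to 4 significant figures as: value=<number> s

value=176.9 s

Q_s = Q / 3600 = 201.7 / 3600 = 0.0560278 kg/s
t_res = M / Q_s = 9.91 ÷ 0.0560278 = 176.877 s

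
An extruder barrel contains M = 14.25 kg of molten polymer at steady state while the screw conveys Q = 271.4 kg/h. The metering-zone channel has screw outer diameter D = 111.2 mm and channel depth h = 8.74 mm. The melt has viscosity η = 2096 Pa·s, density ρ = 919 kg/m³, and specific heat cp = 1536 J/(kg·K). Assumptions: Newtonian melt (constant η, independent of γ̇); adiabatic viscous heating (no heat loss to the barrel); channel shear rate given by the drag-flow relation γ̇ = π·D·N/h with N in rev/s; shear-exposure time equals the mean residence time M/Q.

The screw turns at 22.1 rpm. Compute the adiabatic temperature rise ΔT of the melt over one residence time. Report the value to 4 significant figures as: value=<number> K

value=60.84 K

Convert throughput: Q = 271.4 kg/h = 271.4/3600 = 0.0753889 kg/s
Mean residence time: t_res = M/Q_s = 14.25 kg / 0.0753889 kg/s = 189.02 s
Convert to SI: D = 0.1112 m, h = 0.00874 m, N = 22.1/60 = 0.368333 rev/s
γ̇ = π·D·N / h = π · 0.1112 · 0.368333 / 0.00874 = 14.7226 s⁻¹
ΔT = η·γ̇²·t_res/(ρ·cp) = [2096 × 14.7226² × 189.02] / [919 × 1536] = 60.836 K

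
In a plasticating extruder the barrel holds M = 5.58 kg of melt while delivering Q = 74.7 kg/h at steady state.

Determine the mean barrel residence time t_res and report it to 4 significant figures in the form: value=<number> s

Q_s = Q / 3600 = 74.7 / 3600 = 0.02075 kg/s
t_res = M / Q_s = 5.58 ÷ 0.02075 = 268.916 s

value=268.9 s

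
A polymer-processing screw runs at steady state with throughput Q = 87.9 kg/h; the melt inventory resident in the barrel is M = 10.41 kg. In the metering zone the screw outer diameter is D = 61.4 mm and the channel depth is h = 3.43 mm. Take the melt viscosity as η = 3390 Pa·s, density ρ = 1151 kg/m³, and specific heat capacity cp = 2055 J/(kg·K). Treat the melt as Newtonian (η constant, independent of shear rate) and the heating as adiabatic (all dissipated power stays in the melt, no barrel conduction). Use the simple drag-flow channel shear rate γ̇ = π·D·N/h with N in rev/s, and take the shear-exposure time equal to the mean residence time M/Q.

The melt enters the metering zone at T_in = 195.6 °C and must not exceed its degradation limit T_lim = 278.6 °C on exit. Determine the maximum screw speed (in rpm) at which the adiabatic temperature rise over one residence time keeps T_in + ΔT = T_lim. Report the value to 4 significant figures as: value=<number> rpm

Q_s = Q / 3600 = 87.9 / 3600 = 0.0244167 kg/s
Mean residence time: t_res = M/Q_s = 10.41 kg / 0.0244167 kg/s = 426.348 s
Convert to metres: D = 0.0614 m, h = 0.00343 m
ΔT_a = T_lim − T_in = 278.6 °C − 195.6 °C = 83 K
Invert ΔT = ηγ̇²t_res/(ρcp) for γ̇: γ̇_max² = ΔT_a ρ cp / (η t_res) = 83·1151·2055 / (3390·426.348) = 135.832 s⁻²
Take the square root: γ̇_max = √(135.832) = 11.6547 s⁻¹
Solve γ̇ = πDN/h for N: N_max = γ̇_max·h/(π·D) = 11.6547 × 0.00343 / (π × 0.0614) = 0.207241 rev/s = 12.4345 rpm

value=12.43 rpm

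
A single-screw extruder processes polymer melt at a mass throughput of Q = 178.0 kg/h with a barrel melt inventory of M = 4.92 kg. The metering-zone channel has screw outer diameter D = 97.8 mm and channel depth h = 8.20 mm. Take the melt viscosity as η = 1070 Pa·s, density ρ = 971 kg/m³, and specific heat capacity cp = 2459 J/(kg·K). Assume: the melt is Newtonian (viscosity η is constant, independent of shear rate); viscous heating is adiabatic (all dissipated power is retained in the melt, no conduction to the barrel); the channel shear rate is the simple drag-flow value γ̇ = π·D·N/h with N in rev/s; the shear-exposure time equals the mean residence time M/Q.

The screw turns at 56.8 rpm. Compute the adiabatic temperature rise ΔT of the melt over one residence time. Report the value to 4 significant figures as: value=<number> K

value=56.10 K

Throughput in SI: Q_s = 178.0 kg/h ÷ 3600 s/h = 0.0494444 kg/s
t_res = M / Q_s = 4.92 / 0.0494444 = 99.5056 s
Convert to SI: D = 0.0978 m, h = 0.0082 m, N = 56.8/60 = 0.946667 rev/s
γ̇ = π·D·N / h = π · 0.0978 · 0.946667 / 0.0082 = 35.4709 s⁻¹
ΔT = η·γ̇²·t_res / (ρ·cp) = 1070 · (35.4709)² · 99.5056 / (971 · 2459) = 56.1045 K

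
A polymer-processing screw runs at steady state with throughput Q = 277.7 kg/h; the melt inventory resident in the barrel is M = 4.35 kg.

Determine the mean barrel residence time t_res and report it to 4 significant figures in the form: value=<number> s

value=56.39 s

Q_s = Q / 3600 = 277.7 / 3600 = 0.0771389 kg/s
t_res = M / Q_s = 4.35 / 0.0771389 = 56.3918 s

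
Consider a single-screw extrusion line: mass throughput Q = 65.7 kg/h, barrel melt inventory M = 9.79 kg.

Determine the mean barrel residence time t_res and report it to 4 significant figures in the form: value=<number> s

value=536.4 s

Q_s = Q / 3600 = 65.7 / 3600 = 0.01825 kg/s
t_res = M / Q_s = 9.79 ÷ 0.01825 = 536.438 s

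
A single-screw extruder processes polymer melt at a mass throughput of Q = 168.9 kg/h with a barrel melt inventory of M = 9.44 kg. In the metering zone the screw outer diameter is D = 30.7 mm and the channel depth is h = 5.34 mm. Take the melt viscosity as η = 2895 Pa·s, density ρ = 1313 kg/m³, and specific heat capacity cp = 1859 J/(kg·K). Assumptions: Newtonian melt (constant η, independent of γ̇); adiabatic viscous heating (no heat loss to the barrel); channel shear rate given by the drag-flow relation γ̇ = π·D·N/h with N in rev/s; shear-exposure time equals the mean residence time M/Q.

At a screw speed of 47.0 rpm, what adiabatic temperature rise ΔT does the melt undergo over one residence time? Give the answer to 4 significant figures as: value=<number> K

value=47.77 K

Convert throughput: Q = 168.9 kg/h = 168.9/3600 = 0.0469167 kg/s
t_res = M / Q_s = 9.44 / 0.0469167 = 201.208 s
Convert to SI: D = 0.0307 m, h = 0.00534 m, N = 47.0/60 = 0.783333 rev/s
γ̇ = π D N / h = (π)(0.0307)(0.783333) / 0.00534 = 14.148 s⁻¹
ΔT = η·γ̇²·t_res/(ρ·cp) = [2895 × 14.148² × 201.208] / [1313 × 1859] = 47.7679 K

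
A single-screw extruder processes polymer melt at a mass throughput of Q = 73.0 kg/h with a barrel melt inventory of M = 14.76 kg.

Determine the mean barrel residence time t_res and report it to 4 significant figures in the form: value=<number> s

value=727.9 s

Q_s = Q / 3600 = 73.0 / 3600 = 0.0202778 kg/s
t_res = M / Q_s = 14.76 ÷ 0.0202778 = 727.89 s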